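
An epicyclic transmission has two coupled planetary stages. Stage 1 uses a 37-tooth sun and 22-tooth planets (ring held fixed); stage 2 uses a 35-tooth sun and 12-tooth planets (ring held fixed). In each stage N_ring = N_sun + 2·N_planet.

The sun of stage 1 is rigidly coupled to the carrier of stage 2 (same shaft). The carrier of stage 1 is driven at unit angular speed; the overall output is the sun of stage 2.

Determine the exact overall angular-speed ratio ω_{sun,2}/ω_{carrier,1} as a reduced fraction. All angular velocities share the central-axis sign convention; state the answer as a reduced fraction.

Stage 1: N_ring = 37 + 2·22 = 81
Stage 1: 37(ω_s−ω_c) = −81(ω_r−ω_c),  ω_r=0, ω_c=1
Stage 1: ω_s = 1 − (81/37)(0−1) = 118/37
  ⇒ ω_s¹/ω_c¹ = 118/37
Stage 2: N_ring = 35 + 2·12 = 59
Stage 2: 35(ω_s−ω_c) = −59(ω_r−ω_c),  ω_r=0, ω_c=1
Stage 2: ω_s = 1 − (59/35)(0−1) = 94/35
  ⇒ ω_s²/ω_c² = 94/35
Coupling ω_c² = ω_s¹ ⇒ overall = 118/37 × 94/35 = 11092/1295

11092/1295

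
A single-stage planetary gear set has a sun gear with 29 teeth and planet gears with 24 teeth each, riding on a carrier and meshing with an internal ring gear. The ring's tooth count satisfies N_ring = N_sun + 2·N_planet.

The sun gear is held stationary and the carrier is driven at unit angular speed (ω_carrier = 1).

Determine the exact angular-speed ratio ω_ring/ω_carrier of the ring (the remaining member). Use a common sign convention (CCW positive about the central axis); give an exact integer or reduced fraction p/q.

106/77

N_ring = 29 + 2·24 = 77
29(ω_s−ω_c) = −77(ω_r−ω_c),  ω_s=0, ω_c=1
ω_r = 1 − (29/77)(0−1) = 106/77
ω_r/ω_c = 106/77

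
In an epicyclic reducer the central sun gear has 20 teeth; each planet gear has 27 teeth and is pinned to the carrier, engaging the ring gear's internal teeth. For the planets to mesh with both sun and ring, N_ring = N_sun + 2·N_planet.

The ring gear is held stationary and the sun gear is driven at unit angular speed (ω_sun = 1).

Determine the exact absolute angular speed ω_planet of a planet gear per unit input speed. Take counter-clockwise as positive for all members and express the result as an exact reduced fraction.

N_ring = 20 + 2·27 = 74
20(ω_s−ω_c) = −74(ω_r−ω_c),  ω_r=0, ω_s=1
20(1−ω_c) = −74(0−ω_c)  ⇒  94ω_c = 20  ⇒  ω_c = 10/47
sun–planet: 20·(1−10/47) = −27·(ω_p−ω_c)  ⇒  ω_p−ω_c = −(20/27)·(37/47) = -740/1269
ω_p = 10/47 − 740/1269 = -10/27

-10/27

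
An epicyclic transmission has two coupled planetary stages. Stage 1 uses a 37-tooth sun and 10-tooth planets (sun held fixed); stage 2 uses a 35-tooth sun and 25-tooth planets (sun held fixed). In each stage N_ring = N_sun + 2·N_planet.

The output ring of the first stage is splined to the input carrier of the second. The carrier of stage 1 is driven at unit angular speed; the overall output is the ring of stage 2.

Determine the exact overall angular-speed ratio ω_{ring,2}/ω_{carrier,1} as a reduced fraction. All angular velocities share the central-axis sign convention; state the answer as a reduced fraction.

752/323

Stage 1: N_ring = 37 + 2·10 = 57
Stage 1: 37(ω_s−ω_c) = −57(ω_r−ω_c),  ω_s=0, ω_c=1
Stage 1: ω_r = 1 − (37/57)(0−1) = 94/57
  ⇒ ω_r¹/ω_c¹ = 94/57
Stage 2: N_ring = 35 + 2·25 = 85
Stage 2: 35(ω_s−ω_c) = −85(ω_r−ω_c),  ω_s=0, ω_c=1
Stage 2: ω_r = 1 − (35/85)(0−1) = 24/17
  ⇒ ω_r²/ω_c² = 24/17
Coupling ω_c² = ω_r¹ ⇒ overall = 94/57 × 24/17 = 752/323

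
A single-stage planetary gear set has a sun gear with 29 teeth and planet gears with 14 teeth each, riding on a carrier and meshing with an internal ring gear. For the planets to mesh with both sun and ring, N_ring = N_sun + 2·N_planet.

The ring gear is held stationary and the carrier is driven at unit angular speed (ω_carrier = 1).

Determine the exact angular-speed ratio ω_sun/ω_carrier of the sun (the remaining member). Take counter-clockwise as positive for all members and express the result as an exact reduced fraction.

N_ring = 29 + 2·14 = 57
29(ω_s−ω_c) = −57(ω_r−ω_c),  ω_r=0, ω_c=1
ω_s = 1 − (57/29)(0−1) = 86/29
ω_s/ω_c = 86/29

86/29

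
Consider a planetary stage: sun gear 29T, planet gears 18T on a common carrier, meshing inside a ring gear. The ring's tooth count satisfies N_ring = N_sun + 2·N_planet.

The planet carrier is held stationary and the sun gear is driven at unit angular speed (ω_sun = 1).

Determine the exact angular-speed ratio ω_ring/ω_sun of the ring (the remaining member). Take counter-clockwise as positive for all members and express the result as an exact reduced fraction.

-29/65

N_ring = 29 + 2·18 = 65
29(ω_s−ω_c) = −65(ω_r−ω_c),  ω_c=0, ω_s=1
ω_r = 0 − (29/65)(1−0) = -29/65
ω_r/ω_s = -29/65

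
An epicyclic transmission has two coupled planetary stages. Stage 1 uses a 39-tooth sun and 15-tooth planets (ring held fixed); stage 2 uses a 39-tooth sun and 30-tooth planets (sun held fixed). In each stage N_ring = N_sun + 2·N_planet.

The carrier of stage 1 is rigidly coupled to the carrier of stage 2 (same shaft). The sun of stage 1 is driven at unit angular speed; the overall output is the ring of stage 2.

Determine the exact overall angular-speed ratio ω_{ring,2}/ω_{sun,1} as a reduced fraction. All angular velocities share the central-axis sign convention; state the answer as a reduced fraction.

299/594

Stage 1: N_ring = 39 + 2·15 = 69
Stage 1: 39(ω_s−ω_c) = −69(ω_r−ω_c),  ω_r=0, ω_s=1
Stage 1: 39(1−ω_c) = −69(0−ω_c)  ⇒  108ω_c = 39  ⇒  ω_c = 13/36
  ⇒ ω_c¹/ω_s¹ = 13/36
Stage 2: N_ring = 39 + 2·30 = 99
Stage 2: 39(ω_s−ω_c) = −99(ω_r−ω_c),  ω_s=0, ω_c=1
Stage 2: ω_r = 1 − (39/99)(0−1) = 46/33
  ⇒ ω_r²/ω_c² = 46/33
Coupling ω_c² = ω_c¹ ⇒ overall = 13/36 × 46/33 = 299/594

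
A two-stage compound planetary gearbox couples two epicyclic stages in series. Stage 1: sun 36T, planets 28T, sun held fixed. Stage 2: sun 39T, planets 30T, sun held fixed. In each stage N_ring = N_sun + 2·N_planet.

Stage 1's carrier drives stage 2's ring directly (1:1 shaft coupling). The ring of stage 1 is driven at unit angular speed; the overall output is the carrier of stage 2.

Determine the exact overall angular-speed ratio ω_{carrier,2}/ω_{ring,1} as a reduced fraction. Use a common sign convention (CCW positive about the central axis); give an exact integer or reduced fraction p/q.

Stage 1: N_ring = 36 + 2·28 = 92
Stage 1: 36(ω_s−ω_c) = −92(ω_r−ω_c),  ω_s=0, ω_r=1
Stage 1: 36(0−ω_c) = −92(1−ω_c)  ⇒  128ω_c = 92  ⇒  ω_c = 23/32
  ⇒ ω_c¹/ω_r¹ = 23/32
Stage 2: N_ring = 39 + 2·30 = 99
Stage 2: 39(ω_s−ω_c) = −99(ω_r−ω_c),  ω_s=0, ω_r=1
Stage 2: 39(0−ω_c) = −99(1−ω_c)  ⇒  138ω_c = 99  ⇒  ω_c = 33/46
  ⇒ ω_c²/ω_r² = 33/46
Coupling ω_r² = ω_c¹ ⇒ overall = 23/32 × 33/46 = 33/64

33/64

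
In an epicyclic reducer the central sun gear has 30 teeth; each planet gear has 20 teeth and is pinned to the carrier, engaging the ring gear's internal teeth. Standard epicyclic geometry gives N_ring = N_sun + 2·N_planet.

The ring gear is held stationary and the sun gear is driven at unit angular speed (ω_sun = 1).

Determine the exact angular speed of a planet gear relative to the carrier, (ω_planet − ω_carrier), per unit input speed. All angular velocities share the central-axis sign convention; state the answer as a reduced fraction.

-21/20

N_ring = 30 + 2·20 = 70
30(ω_s−ω_c) = −70(ω_r−ω_c),  ω_r=0, ω_s=1
30(1−ω_c) = −70(0−ω_c)  ⇒  100ω_c = 30  ⇒  ω_c = 3/10
sun–planet: 30·(1−3/10) = −20·(ω_p−ω_c)  ⇒  ω_p−ω_c = −(30/20)·(7/10) = -21/20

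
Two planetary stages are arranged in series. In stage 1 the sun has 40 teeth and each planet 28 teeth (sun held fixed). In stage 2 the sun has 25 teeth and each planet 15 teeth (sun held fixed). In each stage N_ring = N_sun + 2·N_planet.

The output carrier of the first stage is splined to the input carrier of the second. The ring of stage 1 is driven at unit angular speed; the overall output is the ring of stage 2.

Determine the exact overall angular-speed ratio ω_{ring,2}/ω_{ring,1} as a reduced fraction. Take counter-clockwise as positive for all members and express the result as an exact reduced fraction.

Stage 1: N_ring = 40 + 2·28 = 96
Stage 1: 40(ω_s−ω_c) = −96(ω_r−ω_c),  ω_s=0, ω_r=1
Stage 1: 40(0−ω_c) = −96(1−ω_c)  ⇒  136ω_c = 96  ⇒  ω_c = 12/17
  ⇒ ω_c¹/ω_r¹ = 12/17
Stage 2: N_ring = 25 + 2·15 = 55
Stage 2: 25(ω_s−ω_c) = −55(ω_r−ω_c),  ω_s=0, ω_c=1
Stage 2: ω_r = 1 − (25/55)(0−1) = 16/11
  ⇒ ω_r²/ω_c² = 16/11
Coupling ω_c² = ω_c¹ ⇒ overall = 12/17 × 16/11 = 192/187

192/187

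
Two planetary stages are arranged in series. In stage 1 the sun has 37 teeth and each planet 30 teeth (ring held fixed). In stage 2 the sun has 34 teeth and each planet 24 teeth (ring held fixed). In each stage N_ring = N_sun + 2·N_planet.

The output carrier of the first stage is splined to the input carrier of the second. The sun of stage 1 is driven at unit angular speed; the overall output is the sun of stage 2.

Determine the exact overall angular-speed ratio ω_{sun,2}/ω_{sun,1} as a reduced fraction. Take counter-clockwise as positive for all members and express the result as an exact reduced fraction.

Stage 1: N_ring = 37 + 2·30 = 97
Stage 1: 37(ω_s−ω_c) = −97(ω_r−ω_c),  ω_r=0, ω_s=1
Stage 1: 37(1−ω_c) = −97(0−ω_c)  ⇒  134ω_c = 37  ⇒  ω_c = 37/134
  ⇒ ω_c¹/ω_s¹ = 37/134
Stage 2: N_ring = 34 + 2·24 = 82
Stage 2: 34(ω_s−ω_c) = −82(ω_r−ω_c),  ω_r=0, ω_c=1
Stage 2: ω_s = 1 − (82/34)(0−1) = 58/17
  ⇒ ω_s²/ω_c² = 58/17
Coupling ω_c² = ω_c¹ ⇒ overall = 37/134 × 58/17 = 1073/1139

1073/1139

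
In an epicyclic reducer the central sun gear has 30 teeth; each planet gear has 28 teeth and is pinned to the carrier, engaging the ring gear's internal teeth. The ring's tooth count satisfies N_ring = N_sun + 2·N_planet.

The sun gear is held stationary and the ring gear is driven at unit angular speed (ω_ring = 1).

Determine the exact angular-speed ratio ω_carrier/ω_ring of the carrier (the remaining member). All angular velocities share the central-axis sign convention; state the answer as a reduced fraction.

N_ring = 30 + 2·28 = 86
30(ω_s−ω_c) = −86(ω_r−ω_c),  ω_s=0, ω_r=1
30(0−ω_c) = −86(1−ω_c)  ⇒  116ω_c = 86  ⇒  ω_c = 43/58
ω_c/ω_r = 43/58

43/58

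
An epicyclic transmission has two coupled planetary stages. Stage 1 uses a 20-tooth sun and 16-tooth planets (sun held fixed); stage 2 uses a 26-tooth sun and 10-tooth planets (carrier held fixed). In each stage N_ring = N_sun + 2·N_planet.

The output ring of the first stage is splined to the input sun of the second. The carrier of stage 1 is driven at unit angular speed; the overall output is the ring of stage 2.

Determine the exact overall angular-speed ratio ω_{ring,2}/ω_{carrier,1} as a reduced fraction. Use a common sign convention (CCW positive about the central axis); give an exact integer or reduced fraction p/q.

Stage 1: N_ring = 20 + 2·16 = 52
Stage 1: 20(ω_s−ω_c) = −52(ω_r−ω_c),  ω_s=0, ω_c=1
Stage 1: ω_r = 1 − (20/52)(0−1) = 18/13
  ⇒ ω_r¹/ω_c¹ = 18/13
Stage 2: N_ring = 26 + 2·10 = 46
Stage 2: 26(ω_s−ω_c) = −46(ω_r−ω_c),  ω_c=0, ω_s=1
Stage 2: ω_r = 0 − (26/46)(1−0) = -13/23
  ⇒ ω_r²/ω_s² = -13/23
Coupling ω_s² = ω_r¹ ⇒ overall = 18/13 × -13/23 = -18/23

-18/23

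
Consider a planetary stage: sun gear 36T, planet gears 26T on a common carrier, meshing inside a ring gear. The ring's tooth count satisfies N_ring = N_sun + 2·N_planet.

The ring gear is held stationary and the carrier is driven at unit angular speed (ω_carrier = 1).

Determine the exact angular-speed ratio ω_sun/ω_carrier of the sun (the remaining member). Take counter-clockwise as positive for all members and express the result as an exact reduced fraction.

31/9

N_ring = 36 + 2·26 = 88
36(ω_s−ω_c) = −88(ω_r−ω_c),  ω_r=0, ω_c=1
ω_s = 1 − (88/36)(0−1) = 31/9
ω_s/ω_c = 31/9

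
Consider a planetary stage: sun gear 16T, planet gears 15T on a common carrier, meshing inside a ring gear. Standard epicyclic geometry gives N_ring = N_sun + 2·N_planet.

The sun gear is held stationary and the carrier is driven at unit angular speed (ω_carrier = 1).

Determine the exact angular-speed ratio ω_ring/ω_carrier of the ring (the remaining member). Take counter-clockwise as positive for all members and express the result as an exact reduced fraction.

31/23

N_ring = 16 + 2·15 = 46
16(ω_s−ω_c) = −46(ω_r−ω_c),  ω_s=0, ω_c=1
ω_r = 1 − (16/46)(0−1) = 31/23
ω_r/ω_c = 31/23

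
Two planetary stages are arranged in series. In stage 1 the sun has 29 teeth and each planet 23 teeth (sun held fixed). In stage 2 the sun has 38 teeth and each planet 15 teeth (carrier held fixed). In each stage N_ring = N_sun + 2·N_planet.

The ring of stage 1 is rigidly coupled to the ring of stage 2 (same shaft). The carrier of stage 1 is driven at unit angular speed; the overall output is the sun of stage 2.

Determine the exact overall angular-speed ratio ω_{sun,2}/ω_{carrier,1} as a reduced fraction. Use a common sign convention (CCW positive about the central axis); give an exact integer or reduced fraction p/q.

Stage 1: N_ring = 29 + 2·23 = 75
Stage 1: 29(ω_s−ω_c) = −75(ω_r−ω_c),  ω_s=0, ω_c=1
Stage 1: ω_r = 1 − (29/75)(0−1) = 104/75
  ⇒ ω_r¹/ω_c¹ = 104/75
Stage 2: N_ring = 38 + 2·15 = 68
Stage 2: 38(ω_s−ω_c) = −68(ω_r−ω_c),  ω_c=0, ω_r=1
Stage 2: ω_s = 0 − (68/38)(1−0) = -34/19
  ⇒ ω_s²/ω_r² = -34/19
Coupling ω_r² = ω_r¹ ⇒ overall = 104/75 × -34/19 = -3536/1425

-3536/1425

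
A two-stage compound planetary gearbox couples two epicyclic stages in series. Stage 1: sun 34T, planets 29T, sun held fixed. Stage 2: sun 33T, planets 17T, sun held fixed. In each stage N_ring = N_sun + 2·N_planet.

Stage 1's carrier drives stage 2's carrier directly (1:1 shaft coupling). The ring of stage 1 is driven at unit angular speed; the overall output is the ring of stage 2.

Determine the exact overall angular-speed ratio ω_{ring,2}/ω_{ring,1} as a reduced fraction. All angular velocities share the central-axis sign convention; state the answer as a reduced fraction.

4600/4221

Stage 1: N_ring = 34 + 2·29 = 92
Stage 1: 34(ω_s−ω_c) = −92(ω_r−ω_c),  ω_s=0, ω_r=1
Stage 1: 34(0−ω_c) = −92(1−ω_c)  ⇒  126ω_c = 92  ⇒  ω_c = 46/63
  ⇒ ω_c¹/ω_r¹ = 46/63
Stage 2: N_ring = 33 + 2·17 = 67
Stage 2: 33(ω_s−ω_c) = −67(ω_r−ω_c),  ω_s=0, ω_c=1
Stage 2: ω_r = 1 − (33/67)(0−1) = 100/67
  ⇒ ω_r²/ω_c² = 100/67
Coupling ω_c² = ω_c¹ ⇒ overall = 46/63 × 100/67 = 4600/4221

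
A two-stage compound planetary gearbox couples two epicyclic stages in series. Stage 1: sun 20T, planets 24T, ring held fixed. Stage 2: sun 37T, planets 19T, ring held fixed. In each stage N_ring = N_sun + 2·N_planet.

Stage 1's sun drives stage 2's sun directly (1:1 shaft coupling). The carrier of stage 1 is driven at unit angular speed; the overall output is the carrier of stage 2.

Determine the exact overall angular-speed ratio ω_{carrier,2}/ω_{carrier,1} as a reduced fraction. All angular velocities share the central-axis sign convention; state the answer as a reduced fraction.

Stage 1: N_ring = 20 + 2·24 = 68
Stage 1: 20(ω_s−ω_c) = −68(ω_r−ω_c),  ω_r=0, ω_c=1
Stage 1: ω_s = 1 − (68/20)(0−1) = 22/5
  ⇒ ω_s¹/ω_c¹ = 22/5
Stage 2: N_ring = 37 + 2·19 = 75
Stage 2: 37(ω_s−ω_c) = −75(ω_r−ω_c),  ω_r=0, ω_s=1
Stage 2: 37(1−ω_c) = −75(0−ω_c)  ⇒  112ω_c = 37  ⇒  ω_c = 37/112
  ⇒ ω_c²/ω_s² = 37/112
Coupling ω_s² = ω_s¹ ⇒ overall = 22/5 × 37/112 = 407/280

407/280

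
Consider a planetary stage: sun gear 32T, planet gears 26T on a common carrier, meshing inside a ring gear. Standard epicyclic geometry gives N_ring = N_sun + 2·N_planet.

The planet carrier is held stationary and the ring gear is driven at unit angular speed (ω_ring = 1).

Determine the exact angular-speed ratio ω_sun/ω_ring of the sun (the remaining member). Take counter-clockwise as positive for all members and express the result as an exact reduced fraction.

-21/8

N_ring = 32 + 2·26 = 84
32(ω_s−ω_c) = −84(ω_r−ω_c),  ω_c=0, ω_r=1
ω_s = 0 − (84/32)(1−0) = -21/8
ω_s/ω_r = -21/8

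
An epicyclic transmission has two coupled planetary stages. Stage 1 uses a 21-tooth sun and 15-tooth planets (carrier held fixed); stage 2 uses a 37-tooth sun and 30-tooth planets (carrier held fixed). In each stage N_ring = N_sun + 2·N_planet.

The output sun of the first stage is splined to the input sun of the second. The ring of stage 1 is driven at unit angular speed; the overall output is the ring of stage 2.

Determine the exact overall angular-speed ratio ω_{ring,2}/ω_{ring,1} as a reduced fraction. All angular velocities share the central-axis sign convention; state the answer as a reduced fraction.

629/679

Stage 1: N_ring = 21 + 2·15 = 51
Stage 1: 21(ω_s−ω_c) = −51(ω_r−ω_c),  ω_c=0, ω_r=1
Stage 1: ω_s = 0 − (51/21)(1−0) = -17/7
  ⇒ ω_s¹/ω_r¹ = -17/7
Stage 2: N_ring = 37 + 2·30 = 97
Stage 2: 37(ω_s−ω_c) = −97(ω_r−ω_c),  ω_c=0, ω_s=1
Stage 2: ω_r = 0 − (37/97)(1−0) = -37/97
  ⇒ ω_r²/ω_s² = -37/97
Coupling ω_s² = ω_s¹ ⇒ overall = -17/7 × -37/97 = 629/679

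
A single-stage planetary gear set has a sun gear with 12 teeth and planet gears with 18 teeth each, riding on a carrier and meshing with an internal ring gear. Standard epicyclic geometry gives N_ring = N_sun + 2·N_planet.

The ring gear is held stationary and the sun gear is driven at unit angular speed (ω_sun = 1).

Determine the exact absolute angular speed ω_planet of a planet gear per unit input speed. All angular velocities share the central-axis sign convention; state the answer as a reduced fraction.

N_ring = 12 + 2·18 = 48
12(ω_s−ω_c) = −48(ω_r−ω_c),  ω_r=0, ω_s=1
12(1−ω_c) = −48(0−ω_c)  ⇒  60ω_c = 12  ⇒  ω_c = 1/5
sun–planet: 12·(1−1/5) = −18·(ω_p−ω_c)  ⇒  ω_p−ω_c = −(12/18)·(4/5) = -8/15
ω_p = 1/5 − 8/15 = -1/3

-1/3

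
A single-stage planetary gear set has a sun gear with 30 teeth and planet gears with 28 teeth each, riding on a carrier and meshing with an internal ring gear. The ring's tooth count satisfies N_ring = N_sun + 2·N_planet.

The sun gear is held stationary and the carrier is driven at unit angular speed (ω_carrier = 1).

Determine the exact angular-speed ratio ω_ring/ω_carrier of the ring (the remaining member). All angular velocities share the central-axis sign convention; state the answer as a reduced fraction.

58/43

N_ring = 30 + 2·28 = 86
30(ω_s−ω_c) = −86(ω_r−ω_c),  ω_s=0, ω_c=1
ω_r = 1 − (30/86)(0−1) = 58/43
ω_r/ω_c = 58/43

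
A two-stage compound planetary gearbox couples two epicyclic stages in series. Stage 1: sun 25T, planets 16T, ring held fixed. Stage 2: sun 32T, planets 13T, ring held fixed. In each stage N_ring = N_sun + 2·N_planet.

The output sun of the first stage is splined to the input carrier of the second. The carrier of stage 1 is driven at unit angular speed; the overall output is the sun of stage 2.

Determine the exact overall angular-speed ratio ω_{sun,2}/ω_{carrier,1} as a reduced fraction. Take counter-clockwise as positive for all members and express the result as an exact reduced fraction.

Stage 1: N_ring = 25 + 2·16 = 57
Stage 1: 25(ω_s−ω_c) = −57(ω_r−ω_c),  ω_r=0, ω_c=1
Stage 1: ω_s = 1 − (57/25)(0−1) = 82/25
  ⇒ ω_s¹/ω_c¹ = 82/25
Stage 2: N_ring = 32 + 2·13 = 58
Stage 2: 32(ω_s−ω_c) = −58(ω_r−ω_c),  ω_r=0, ω_c=1
Stage 2: ω_s = 1 − (58/32)(0−1) = 45/16
  ⇒ ω_s²/ω_c² = 45/16
Coupling ω_c² = ω_s¹ ⇒ overall = 82/25 × 45/16 = 369/40

369/40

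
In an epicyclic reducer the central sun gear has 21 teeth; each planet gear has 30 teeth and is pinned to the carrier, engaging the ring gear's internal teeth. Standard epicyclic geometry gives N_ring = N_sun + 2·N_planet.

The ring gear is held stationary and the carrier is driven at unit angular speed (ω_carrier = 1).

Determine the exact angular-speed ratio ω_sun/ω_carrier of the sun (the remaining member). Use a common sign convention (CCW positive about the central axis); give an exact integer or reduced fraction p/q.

N_ring = 21 + 2·30 = 81
21(ω_s−ω_c) = −81(ω_r−ω_c),  ω_r=0, ω_c=1
ω_s = 1 − (81/21)(0−1) = 34/7
ω_s/ω_c = 34/7

34/7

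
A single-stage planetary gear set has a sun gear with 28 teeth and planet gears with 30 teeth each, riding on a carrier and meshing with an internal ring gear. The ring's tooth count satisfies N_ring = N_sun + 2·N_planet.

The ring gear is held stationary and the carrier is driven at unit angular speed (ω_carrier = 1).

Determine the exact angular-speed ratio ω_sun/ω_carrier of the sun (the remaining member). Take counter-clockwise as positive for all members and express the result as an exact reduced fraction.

29/7

N_ring = 28 + 2·30 = 88
28(ω_s−ω_c) = −88(ω_r−ω_c),  ω_r=0, ω_c=1
ω_s = 1 − (88/28)(0−1) = 29/7
ω_s/ω_c = 29/7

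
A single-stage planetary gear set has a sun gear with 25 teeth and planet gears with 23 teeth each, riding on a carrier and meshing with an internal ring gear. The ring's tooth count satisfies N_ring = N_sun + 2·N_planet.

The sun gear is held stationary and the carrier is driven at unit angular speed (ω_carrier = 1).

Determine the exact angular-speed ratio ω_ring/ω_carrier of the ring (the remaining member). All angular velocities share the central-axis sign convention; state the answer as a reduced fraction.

N_ring = 25 + 2·23 = 71
25(ω_s−ω_c) = −71(ω_r−ω_c),  ω_s=0, ω_c=1
ω_r = 1 − (25/71)(0−1) = 96/71
ω_r/ω_c = 96/71

96/71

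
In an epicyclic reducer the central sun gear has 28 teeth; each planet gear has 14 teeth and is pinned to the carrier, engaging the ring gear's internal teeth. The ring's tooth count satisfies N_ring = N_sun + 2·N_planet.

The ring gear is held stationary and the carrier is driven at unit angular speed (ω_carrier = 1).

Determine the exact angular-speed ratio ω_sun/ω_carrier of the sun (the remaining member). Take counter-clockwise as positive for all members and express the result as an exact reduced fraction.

N_ring = 28 + 2·14 = 56
28(ω_s−ω_c) = −56(ω_r−ω_c),  ω_r=0, ω_c=1
ω_s = 1 − (56/28)(0−1) = 3
ω_s/ω_c = 3

3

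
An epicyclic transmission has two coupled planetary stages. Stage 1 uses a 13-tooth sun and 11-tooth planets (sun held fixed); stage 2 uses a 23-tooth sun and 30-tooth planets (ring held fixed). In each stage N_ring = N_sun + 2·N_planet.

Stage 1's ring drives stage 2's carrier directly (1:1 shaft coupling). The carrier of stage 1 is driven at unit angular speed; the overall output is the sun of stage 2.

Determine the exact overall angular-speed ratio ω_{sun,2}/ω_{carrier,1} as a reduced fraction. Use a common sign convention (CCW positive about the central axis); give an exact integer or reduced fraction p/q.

Stage 1: N_ring = 13 + 2·11 = 35
Stage 1: 13(ω_s−ω_c) = −35(ω_r−ω_c),  ω_s=0, ω_c=1
Stage 1: ω_r = 1 − (13/35)(0−1) = 48/35
  ⇒ ω_r¹/ω_c¹ = 48/35
Stage 2: N_ring = 23 + 2·30 = 83
Stage 2: 23(ω_s−ω_c) = −83(ω_r−ω_c),  ω_r=0, ω_c=1
Stage 2: ω_s = 1 − (83/23)(0−1) = 106/23
  ⇒ ω_s²/ω_c² = 106/23
Coupling ω_c² = ω_r¹ ⇒ overall = 48/35 × 106/23 = 5088/805

5088/805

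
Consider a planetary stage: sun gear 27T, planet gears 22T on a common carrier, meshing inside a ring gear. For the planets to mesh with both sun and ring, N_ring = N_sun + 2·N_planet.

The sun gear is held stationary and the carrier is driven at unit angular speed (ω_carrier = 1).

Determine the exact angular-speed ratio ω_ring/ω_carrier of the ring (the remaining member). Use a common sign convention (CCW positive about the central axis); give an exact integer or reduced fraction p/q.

N_ring = 27 + 2·22 = 71
27(ω_s−ω_c) = −71(ω_r−ω_c),  ω_s=0, ω_c=1
ω_r = 1 − (27/71)(0−1) = 98/71
ω_r/ω_c = 98/71

98/71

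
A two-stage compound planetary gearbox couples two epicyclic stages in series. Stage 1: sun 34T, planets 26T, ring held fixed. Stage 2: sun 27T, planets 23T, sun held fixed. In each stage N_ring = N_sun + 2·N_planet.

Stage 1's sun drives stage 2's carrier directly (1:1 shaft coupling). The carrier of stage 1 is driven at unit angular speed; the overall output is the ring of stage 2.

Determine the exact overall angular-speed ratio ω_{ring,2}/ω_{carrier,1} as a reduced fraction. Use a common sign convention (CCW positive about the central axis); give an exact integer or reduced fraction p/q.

Stage 1: N_ring = 34 + 2·26 = 86
Stage 1: 34(ω_s−ω_c) = −86(ω_r−ω_c),  ω_r=0, ω_c=1
Stage 1: ω_s = 1 − (86/34)(0−1) = 60/17
  ⇒ ω_s¹/ω_c¹ = 60/17
Stage 2: N_ring = 27 + 2·23 = 73
Stage 2: 27(ω_s−ω_c) = −73(ω_r−ω_c),  ω_s=0, ω_c=1
Stage 2: ω_r = 1 − (27/73)(0−1) = 100/73
  ⇒ ω_r²/ω_c² = 100/73
Coupling ω_c² = ω_s¹ ⇒ overall = 60/17 × 100/73 = 6000/1241

6000/1241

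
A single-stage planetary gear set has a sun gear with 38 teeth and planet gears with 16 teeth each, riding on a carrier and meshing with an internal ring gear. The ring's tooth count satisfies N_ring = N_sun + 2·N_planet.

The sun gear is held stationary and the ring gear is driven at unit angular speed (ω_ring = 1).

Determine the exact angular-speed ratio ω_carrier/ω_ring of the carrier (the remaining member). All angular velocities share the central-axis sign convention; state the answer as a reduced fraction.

N_ring = 38 + 2·16 = 70
38(ω_s−ω_c) = −70(ω_r−ω_c),  ω_s=0, ω_r=1
38(0−ω_c) = −70(1−ω_c)  ⇒  108ω_c = 70  ⇒  ω_c = 35/54
ω_c/ω_r = 35/54

35/54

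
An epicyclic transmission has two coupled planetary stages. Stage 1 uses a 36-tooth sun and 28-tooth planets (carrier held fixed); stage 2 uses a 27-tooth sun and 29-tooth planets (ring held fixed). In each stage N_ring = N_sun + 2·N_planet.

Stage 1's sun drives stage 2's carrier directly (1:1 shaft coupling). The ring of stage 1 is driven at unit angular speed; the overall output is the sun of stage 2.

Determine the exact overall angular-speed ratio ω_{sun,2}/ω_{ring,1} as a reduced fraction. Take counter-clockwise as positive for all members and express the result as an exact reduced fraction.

Stage 1: N_ring = 36 + 2·28 = 92
Stage 1: 36(ω_s−ω_c) = −92(ω_r−ω_c),  ω_c=0, ω_r=1
Stage 1: ω_s = 0 − (92/36)(1−0) = -23/9
  ⇒ ω_s¹/ω_r¹ = -23/9
Stage 2: N_ring = 27 + 2·29 = 85
Stage 2: 27(ω_s−ω_c) = −85(ω_r−ω_c),  ω_r=0, ω_c=1
Stage 2: ω_s = 1 − (85/27)(0−1) = 112/27
  ⇒ ω_s²/ω_c² = 112/27
Coupling ω_c² = ω_s¹ ⇒ overall = -23/9 × 112/27 = -2576/243

-2576/243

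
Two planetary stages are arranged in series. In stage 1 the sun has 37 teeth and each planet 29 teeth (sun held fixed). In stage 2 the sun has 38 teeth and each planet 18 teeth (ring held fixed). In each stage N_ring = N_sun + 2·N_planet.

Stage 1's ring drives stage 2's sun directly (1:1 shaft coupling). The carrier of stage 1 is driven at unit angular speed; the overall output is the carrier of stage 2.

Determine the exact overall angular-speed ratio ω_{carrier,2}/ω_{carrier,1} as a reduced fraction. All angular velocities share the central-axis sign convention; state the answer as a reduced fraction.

33/70

Stage 1: N_ring = 37 + 2·29 = 95
Stage 1: 37(ω_s−ω_c) = −95(ω_r−ω_c),  ω_s=0, ω_c=1
Stage 1: ω_r = 1 − (37/95)(0−1) = 132/95
  ⇒ ω_r¹/ω_c¹ = 132/95
Stage 2: N_ring = 38 + 2·18 = 74
Stage 2: 38(ω_s−ω_c) = −74(ω_r−ω_c),  ω_r=0, ω_s=1
Stage 2: 38(1−ω_c) = −74(0−ω_c)  ⇒  112ω_c = 38  ⇒  ω_c = 19/56
  ⇒ ω_c²/ω_s² = 19/56
Coupling ω_s² = ω_r¹ ⇒ overall = 132/95 × 19/56 = 33/70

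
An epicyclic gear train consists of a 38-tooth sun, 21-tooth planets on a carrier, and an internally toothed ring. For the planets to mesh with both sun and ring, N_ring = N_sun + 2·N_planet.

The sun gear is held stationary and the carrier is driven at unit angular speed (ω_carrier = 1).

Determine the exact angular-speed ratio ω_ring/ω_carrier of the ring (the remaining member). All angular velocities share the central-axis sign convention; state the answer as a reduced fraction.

N_ring = 38 + 2·21 = 80
38(ω_s−ω_c) = −80(ω_r−ω_c),  ω_s=0, ω_c=1
ω_r = 1 − (38/80)(0−1) = 59/40
ω_r/ω_c = 59/40

59/40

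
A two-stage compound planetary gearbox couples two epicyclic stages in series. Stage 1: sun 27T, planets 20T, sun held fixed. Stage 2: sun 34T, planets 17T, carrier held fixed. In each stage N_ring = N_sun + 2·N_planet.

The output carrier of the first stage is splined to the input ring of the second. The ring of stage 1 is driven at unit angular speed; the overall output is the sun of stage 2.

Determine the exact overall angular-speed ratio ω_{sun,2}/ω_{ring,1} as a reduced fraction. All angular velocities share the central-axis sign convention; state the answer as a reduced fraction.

-67/47

Stage 1: N_ring = 27 + 2·20 = 67
Stage 1: 27(ω_s−ω_c) = −67(ω_r−ω_c),  ω_s=0, ω_r=1
Stage 1: 27(0−ω_c) = −67(1−ω_c)  ⇒  94ω_c = 67  ⇒  ω_c = 67/94
  ⇒ ω_c¹/ω_r¹ = 67/94
Stage 2: N_ring = 34 + 2·17 = 68
Stage 2: 34(ω_s−ω_c) = −68(ω_r−ω_c),  ω_c=0, ω_r=1
Stage 2: ω_s = 0 − (68/34)(1−0) = -2
  ⇒ ω_s²/ω_r² = -2
Coupling ω_r² = ω_c¹ ⇒ overall = 67/94 × -2 = -67/47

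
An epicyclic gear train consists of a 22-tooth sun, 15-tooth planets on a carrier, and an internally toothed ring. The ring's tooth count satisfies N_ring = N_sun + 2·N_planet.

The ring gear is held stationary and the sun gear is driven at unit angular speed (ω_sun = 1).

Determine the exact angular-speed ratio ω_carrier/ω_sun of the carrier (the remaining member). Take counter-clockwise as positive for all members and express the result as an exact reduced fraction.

N_ring = 22 + 2·15 = 52
22(ω_s−ω_c) = −52(ω_r−ω_c),  ω_r=0, ω_s=1
22(1−ω_c) = −52(0−ω_c)  ⇒  74ω_c = 22  ⇒  ω_c = 11/37
ω_c/ω_s = 11/37

11/37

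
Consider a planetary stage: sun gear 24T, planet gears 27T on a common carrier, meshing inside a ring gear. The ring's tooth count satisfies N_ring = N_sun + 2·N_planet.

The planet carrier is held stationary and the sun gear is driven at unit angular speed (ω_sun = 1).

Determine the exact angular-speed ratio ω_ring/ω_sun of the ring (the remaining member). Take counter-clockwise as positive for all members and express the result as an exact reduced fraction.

-4/13

N_ring = 24 + 2·27 = 78
24(ω_s−ω_c) = −78(ω_r−ω_c),  ω_c=0, ω_s=1
ω_r = 0 − (24/78)(1−0) = -4/13
ω_r/ω_s = -4/13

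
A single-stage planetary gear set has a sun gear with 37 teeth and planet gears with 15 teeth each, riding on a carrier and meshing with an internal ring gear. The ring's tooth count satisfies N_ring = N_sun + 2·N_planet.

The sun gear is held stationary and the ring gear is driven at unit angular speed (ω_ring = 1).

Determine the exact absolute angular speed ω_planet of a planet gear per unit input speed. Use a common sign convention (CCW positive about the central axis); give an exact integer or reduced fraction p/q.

N_ring = 37 + 2·15 = 67
37(ω_s−ω_c) = −67(ω_r−ω_c),  ω_s=0, ω_r=1
37(0−ω_c) = −67(1−ω_c)  ⇒  104ω_c = 67  ⇒  ω_c = 67/104
sun–planet: 37·(0−67/104) = −15·(ω_p−ω_c)  ⇒  ω_p−ω_c = −(37/15)·(-67/104) = 2479/1560
ω_p = 67/104 + 2479/1560 = 67/30

67/30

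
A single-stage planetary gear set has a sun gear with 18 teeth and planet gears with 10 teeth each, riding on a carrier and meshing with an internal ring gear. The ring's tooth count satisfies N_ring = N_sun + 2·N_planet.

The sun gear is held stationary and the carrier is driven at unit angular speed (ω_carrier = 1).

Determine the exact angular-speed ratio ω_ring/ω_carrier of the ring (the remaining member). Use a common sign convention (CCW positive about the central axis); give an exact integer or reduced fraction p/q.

28/19

N_ring = 18 + 2·10 = 38
18(ω_s−ω_c) = −38(ω_r−ω_c),  ω_s=0, ω_c=1
ω_r = 1 − (18/38)(0−1) = 28/19
ω_r/ω_c = 28/19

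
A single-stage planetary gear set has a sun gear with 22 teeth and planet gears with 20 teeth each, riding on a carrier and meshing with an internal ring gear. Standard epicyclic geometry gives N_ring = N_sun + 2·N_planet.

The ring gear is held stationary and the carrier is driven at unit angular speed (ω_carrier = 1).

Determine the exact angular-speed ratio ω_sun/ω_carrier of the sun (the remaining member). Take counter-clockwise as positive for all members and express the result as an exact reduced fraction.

N_ring = 22 + 2·20 = 62
22(ω_s−ω_c) = −62(ω_r−ω_c),  ω_r=0, ω_c=1
ω_s = 1 − (62/22)(0−1) = 42/11
ω_s/ω_c = 42/11

42/11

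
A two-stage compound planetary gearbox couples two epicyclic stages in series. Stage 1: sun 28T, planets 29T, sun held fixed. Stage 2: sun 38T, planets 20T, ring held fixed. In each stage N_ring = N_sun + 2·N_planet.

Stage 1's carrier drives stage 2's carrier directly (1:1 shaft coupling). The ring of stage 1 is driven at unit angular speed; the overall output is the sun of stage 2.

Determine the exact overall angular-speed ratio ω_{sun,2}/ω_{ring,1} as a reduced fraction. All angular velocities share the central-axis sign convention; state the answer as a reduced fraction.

2494/1083

Stage 1: N_ring = 28 + 2·29 = 86
Stage 1: 28(ω_s−ω_c) = −86(ω_r−ω_c),  ω_s=0, ω_r=1
Stage 1: 28(0−ω_c) = −86(1−ω_c)  ⇒  114ω_c = 86  ⇒  ω_c = 43/57
  ⇒ ω_c¹/ω_r¹ = 43/57
Stage 2: N_ring = 38 + 2·20 = 78
Stage 2: 38(ω_s−ω_c) = −78(ω_r−ω_c),  ω_r=0, ω_c=1
Stage 2: ω_s = 1 − (78/38)(0−1) = 58/19
  ⇒ ω_s²/ω_c² = 58/19
Coupling ω_c² = ω_c¹ ⇒ overall = 43/57 × 58/19 = 2494/1083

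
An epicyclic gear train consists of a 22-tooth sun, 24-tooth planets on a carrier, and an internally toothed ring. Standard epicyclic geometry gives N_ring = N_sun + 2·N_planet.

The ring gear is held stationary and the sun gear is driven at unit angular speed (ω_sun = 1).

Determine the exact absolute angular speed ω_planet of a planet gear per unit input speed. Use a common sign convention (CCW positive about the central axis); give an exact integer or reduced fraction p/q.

-11/24

N_ring = 22 + 2·24 = 70
22(ω_s−ω_c) = −70(ω_r−ω_c),  ω_r=0, ω_s=1
22(1−ω_c) = −70(0−ω_c)  ⇒  92ω_c = 22  ⇒  ω_c = 11/46
sun–planet: 22·(1−11/46) = −24·(ω_p−ω_c)  ⇒  ω_p−ω_c = −(22/24)·(35/46) = -385/552
ω_p = 11/46 − 385/552 = -11/24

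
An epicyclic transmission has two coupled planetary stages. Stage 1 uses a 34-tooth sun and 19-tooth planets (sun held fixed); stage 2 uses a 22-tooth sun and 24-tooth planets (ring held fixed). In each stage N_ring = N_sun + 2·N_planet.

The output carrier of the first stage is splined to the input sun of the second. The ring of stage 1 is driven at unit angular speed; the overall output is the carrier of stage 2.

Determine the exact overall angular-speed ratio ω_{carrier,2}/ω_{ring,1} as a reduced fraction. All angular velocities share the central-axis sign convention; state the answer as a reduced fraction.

198/1219

Stage 1: N_ring = 34 + 2·19 = 72
Stage 1: 34(ω_s−ω_c) = −72(ω_r−ω_c),  ω_s=0, ω_r=1
Stage 1: 34(0−ω_c) = −72(1−ω_c)  ⇒  106ω_c = 72  ⇒  ω_c = 36/53
  ⇒ ω_c¹/ω_r¹ = 36/53
Stage 2: N_ring = 22 + 2·24 = 70
Stage 2: 22(ω_s−ω_c) = −70(ω_r−ω_c),  ω_r=0, ω_s=1
Stage 2: 22(1−ω_c) = −70(0−ω_c)  ⇒  92ω_c = 22  ⇒  ω_c = 11/46
  ⇒ ω_c²/ω_s² = 11/46
Coupling ω_s² = ω_c¹ ⇒ overall = 36/53 × 11/46 = 198/1219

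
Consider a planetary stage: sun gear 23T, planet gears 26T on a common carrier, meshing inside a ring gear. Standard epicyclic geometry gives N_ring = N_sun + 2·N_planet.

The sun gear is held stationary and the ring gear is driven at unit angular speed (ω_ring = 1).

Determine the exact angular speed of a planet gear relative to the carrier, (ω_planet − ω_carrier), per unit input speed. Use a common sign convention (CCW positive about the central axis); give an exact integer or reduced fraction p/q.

N_ring = 23 + 2·26 = 75
23(ω_s−ω_c) = −75(ω_r−ω_c),  ω_s=0, ω_r=1
23(0−ω_c) = −75(1−ω_c)  ⇒  98ω_c = 75  ⇒  ω_c = 75/98
sun–planet: 23·(0−75/98) = −26·(ω_p−ω_c)  ⇒  ω_p−ω_c = −(23/26)·(-75/98) = 1725/2548

1725/2548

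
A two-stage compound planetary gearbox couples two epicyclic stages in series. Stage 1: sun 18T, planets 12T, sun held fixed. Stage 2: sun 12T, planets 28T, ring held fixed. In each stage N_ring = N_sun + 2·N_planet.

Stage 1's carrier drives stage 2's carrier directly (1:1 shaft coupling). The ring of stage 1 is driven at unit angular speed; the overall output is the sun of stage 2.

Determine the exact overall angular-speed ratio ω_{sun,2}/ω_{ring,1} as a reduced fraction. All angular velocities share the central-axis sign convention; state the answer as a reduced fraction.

Stage 1: N_ring = 18 + 2·12 = 42
Stage 1: 18(ω_s−ω_c) = −42(ω_r−ω_c),  ω_s=0, ω_r=1
Stage 1: 18(0−ω_c) = −42(1−ω_c)  ⇒  60ω_c = 42  ⇒  ω_c = 7/10
  ⇒ ω_c¹/ω_r¹ = 7/10
Stage 2: N_ring = 12 + 2·28 = 68
Stage 2: 12(ω_s−ω_c) = −68(ω_r−ω_c),  ω_r=0, ω_c=1
Stage 2: ω_s = 1 − (68/12)(0−1) = 20/3
  ⇒ ω_s²/ω_c² = 20/3
Coupling ω_c² = ω_c¹ ⇒ overall = 7/10 × 20/3 = 14/3

14/3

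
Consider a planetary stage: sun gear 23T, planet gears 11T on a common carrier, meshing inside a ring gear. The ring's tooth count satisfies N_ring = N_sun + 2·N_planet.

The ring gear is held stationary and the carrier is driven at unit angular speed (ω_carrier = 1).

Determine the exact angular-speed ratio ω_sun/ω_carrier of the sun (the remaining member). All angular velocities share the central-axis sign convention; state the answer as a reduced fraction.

68/23

N_ring = 23 + 2·11 = 45
23(ω_s−ω_c) = −45(ω_r−ω_c),  ω_r=0, ω_c=1
ω_s = 1 − (45/23)(0−1) = 68/23
ω_s/ω_c = 68/23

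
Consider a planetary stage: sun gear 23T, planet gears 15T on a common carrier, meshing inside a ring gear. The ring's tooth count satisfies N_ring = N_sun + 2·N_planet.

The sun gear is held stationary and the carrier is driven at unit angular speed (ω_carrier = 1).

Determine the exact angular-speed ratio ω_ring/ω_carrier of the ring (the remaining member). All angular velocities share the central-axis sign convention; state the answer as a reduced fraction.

76/53

N_ring = 23 + 2·15 = 53
23(ω_s−ω_c) = −53(ω_r−ω_c),  ω_s=0, ω_c=1
ω_r = 1 − (23/53)(0−1) = 76/53
ω_r/ω_c = 76/53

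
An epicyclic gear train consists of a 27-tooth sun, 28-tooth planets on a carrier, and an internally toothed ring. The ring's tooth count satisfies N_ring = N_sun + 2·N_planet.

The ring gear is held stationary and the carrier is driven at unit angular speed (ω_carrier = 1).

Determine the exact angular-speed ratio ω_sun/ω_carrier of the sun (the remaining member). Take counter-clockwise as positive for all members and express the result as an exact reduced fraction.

110/27

N_ring = 27 + 2·28 = 83
27(ω_s−ω_c) = −83(ω_r−ω_c),  ω_r=0, ω_c=1
ω_s = 1 − (83/27)(0−1) = 110/27
ω_s/ω_c = 110/27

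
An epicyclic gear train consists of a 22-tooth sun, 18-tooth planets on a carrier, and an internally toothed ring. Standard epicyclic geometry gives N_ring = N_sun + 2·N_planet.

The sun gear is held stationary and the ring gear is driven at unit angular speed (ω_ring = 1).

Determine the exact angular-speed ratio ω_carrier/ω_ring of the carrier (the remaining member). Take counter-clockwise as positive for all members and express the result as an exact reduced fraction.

29/40

N_ring = 22 + 2·18 = 58
22(ω_s−ω_c) = −58(ω_r−ω_c),  ω_s=0, ω_r=1
22(0−ω_c) = −58(1−ω_c)  ⇒  80ω_c = 58  ⇒  ω_c = 29/40
ω_c/ω_r = 29/40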